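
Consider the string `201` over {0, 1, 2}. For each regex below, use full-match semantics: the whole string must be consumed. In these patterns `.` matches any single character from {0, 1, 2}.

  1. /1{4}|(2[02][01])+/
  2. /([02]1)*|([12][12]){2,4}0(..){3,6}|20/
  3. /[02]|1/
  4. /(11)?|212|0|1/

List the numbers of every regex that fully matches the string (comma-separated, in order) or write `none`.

1 → match
2 → no match
3 → no match
4 → no match

1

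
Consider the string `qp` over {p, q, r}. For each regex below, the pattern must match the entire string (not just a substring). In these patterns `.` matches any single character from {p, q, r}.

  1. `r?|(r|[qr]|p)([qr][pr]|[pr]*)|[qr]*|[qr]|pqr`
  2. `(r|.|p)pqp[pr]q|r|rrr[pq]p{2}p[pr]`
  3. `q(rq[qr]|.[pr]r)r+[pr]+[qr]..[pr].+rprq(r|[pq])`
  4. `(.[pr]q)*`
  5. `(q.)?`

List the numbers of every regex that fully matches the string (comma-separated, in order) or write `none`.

1, 5

1 → match
2 → no match
3 → no match
4 → no match
5 → match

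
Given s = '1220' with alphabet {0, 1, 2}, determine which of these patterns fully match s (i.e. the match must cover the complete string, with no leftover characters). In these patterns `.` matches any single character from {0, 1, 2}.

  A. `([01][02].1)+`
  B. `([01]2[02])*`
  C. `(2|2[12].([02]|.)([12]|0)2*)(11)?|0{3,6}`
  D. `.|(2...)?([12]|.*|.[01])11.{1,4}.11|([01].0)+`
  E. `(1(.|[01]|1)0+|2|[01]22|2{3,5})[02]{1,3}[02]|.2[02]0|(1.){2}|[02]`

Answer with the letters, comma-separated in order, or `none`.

E

A → no match — must end with '1'
B → no match
C → no match
D → no match
E → match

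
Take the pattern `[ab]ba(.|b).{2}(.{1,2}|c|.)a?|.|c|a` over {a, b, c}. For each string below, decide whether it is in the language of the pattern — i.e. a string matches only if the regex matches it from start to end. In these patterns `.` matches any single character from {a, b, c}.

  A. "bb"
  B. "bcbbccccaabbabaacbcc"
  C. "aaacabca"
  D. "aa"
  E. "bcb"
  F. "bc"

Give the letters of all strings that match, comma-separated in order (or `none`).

A. "bb" → no match
B → no match
C. "aaacabca" → no match
D. "aa" → no match
E. "bcb" → no match
F. "bc" → no match

none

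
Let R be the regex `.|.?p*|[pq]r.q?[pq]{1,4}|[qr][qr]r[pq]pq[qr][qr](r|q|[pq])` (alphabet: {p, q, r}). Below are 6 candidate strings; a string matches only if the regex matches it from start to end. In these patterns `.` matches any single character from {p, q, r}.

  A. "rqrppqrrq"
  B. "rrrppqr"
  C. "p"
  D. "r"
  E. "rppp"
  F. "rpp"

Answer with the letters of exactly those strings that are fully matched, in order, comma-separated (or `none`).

A, C, D, E, F

A → match
B → no match
C → match
D → match
E → match
F → match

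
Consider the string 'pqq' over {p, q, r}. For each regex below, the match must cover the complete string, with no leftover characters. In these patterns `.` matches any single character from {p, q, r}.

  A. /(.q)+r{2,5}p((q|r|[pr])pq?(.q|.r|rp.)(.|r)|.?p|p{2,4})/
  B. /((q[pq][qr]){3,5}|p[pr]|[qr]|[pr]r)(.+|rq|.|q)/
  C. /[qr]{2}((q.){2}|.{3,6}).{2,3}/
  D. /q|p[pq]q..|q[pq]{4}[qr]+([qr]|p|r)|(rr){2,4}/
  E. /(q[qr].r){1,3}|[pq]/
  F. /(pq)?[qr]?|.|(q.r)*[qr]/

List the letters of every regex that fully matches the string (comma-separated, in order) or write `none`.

A → no match
B → no match
C → no match
D → no match
E → no match
F → match

F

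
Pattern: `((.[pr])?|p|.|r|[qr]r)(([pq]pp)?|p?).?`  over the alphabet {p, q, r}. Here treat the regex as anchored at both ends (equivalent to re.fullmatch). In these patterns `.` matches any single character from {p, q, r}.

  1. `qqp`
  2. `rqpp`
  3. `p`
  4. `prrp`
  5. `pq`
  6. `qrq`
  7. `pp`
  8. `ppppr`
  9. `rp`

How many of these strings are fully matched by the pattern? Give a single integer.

1 → no match
2 → match
3 → match
4 → no match
5 → match
6 → match
7 → match
8 → match
9 → match
Total matched: 7

7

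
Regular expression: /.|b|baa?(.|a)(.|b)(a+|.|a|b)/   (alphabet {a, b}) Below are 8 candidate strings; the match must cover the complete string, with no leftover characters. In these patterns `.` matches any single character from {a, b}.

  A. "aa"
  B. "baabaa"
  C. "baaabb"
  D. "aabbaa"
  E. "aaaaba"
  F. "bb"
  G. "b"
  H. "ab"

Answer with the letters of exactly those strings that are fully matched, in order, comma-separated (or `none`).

A → no match
B → match
C → match
D → no match
E → no match
F → no match
G → match
H → no match

B, C, G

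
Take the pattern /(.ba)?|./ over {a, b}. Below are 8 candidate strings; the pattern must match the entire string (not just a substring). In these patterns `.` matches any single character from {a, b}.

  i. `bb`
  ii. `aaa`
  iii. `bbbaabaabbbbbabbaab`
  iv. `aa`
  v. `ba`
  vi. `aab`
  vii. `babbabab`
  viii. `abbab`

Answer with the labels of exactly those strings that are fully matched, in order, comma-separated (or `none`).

none

i → no match
ii → no match
iii → no match
iv → no match
v → no match
vi → no match
vii → no match
viii → no match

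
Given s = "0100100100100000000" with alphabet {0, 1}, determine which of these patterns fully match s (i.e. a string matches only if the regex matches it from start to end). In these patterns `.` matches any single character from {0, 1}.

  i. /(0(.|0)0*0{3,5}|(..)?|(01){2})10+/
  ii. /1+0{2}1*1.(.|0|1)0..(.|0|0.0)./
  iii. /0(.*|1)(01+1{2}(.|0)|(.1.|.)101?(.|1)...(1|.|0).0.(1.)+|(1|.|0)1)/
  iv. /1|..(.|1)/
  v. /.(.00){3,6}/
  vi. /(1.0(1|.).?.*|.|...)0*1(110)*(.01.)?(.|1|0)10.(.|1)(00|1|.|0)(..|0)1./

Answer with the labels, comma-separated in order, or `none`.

v

i → no match
ii → no match — must start with "1"
iii → no match
iv → no match
v → match
vi → no match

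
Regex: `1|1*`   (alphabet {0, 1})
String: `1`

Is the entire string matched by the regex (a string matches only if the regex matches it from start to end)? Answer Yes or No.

Yes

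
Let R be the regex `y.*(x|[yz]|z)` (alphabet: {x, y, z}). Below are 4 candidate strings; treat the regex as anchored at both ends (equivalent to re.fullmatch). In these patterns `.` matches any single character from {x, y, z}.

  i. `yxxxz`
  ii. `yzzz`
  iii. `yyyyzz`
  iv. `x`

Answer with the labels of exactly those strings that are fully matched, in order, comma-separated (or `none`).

i → match
ii → match
iii → match
iv → no match — must start with `y`

i, ii, iii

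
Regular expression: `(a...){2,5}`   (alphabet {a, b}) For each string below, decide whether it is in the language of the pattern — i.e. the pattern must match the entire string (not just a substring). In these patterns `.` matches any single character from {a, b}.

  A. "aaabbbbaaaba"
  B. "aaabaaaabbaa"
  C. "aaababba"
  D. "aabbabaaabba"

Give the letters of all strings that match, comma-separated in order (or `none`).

A → no match
B → no match
C → match
D → match

C, D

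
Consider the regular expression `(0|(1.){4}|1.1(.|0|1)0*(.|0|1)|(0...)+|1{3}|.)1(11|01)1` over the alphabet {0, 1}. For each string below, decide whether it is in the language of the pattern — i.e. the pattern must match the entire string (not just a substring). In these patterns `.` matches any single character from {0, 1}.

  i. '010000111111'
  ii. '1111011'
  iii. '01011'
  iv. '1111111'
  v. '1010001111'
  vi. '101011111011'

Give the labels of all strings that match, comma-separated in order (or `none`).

i → match
ii → match
iii → match
iv → match
v → match
vi → match

i, ii, iii, iv, v, vi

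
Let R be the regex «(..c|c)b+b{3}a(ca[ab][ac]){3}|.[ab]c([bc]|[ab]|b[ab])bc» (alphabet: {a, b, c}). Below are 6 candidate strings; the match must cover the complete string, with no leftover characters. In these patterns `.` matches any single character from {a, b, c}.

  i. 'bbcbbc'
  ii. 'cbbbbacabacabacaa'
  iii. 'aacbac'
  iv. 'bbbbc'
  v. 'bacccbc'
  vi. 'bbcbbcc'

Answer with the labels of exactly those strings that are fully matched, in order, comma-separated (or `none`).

i

i. 'bbcbbc' → match
ii → no match
iii. 'aacbac' → no match
iv. 'bbbbc' → no match
v. 'bacccbc' → no match
vi. 'bbcbbcc' → no match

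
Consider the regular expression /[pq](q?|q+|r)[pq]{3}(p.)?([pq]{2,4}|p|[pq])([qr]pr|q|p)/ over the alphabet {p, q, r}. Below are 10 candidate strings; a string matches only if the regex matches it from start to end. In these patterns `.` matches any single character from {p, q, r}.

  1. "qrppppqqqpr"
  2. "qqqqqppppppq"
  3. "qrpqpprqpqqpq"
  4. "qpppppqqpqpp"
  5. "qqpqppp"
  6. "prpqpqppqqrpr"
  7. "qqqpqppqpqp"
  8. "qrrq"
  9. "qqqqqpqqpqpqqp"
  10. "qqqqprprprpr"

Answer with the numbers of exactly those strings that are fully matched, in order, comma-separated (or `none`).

1 → match
2 → match
3 → no match
4 → no match
5 → match
6 → no match
7 → match
8 → no match
9 → match
10 → no match

1, 2, 5, 7, 9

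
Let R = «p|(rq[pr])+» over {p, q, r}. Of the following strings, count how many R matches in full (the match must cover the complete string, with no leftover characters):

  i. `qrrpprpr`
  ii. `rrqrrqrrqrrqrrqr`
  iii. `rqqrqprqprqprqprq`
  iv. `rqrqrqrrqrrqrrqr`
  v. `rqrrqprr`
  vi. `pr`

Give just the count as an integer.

0

i → no match
ii → no match
iii → no match
iv → no match
v → no match
vi → no match
Total matched: 0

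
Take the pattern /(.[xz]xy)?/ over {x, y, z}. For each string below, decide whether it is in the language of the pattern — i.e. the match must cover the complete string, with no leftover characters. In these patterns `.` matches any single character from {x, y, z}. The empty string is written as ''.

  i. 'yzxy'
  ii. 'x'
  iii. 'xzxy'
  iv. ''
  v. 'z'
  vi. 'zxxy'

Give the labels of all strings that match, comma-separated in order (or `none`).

i, iii, iv, vi

i → match
ii → no match
iii → match
iv → match
v → no match
vi → match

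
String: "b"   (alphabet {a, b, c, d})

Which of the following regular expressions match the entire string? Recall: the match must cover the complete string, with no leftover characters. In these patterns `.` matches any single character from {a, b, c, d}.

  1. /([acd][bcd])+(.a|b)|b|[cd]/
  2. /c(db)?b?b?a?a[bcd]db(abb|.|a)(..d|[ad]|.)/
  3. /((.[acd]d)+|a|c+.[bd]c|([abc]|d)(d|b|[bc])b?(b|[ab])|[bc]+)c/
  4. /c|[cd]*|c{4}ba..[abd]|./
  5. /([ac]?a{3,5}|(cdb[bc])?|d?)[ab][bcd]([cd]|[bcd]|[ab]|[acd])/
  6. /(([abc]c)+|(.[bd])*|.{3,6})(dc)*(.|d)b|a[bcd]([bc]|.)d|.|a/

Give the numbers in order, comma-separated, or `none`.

1, 4, 6

1 → match
2 → no match — must start with "c"
3 → no match — must end with "c"
4 → match
5 → no match
6 → match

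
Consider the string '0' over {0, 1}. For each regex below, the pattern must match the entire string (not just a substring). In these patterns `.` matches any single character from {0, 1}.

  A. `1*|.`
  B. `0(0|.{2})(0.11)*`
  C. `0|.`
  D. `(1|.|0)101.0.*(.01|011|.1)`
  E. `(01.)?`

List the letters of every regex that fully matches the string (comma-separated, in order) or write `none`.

A, C

A → match
B → no match
C → match
D → no match
E → no match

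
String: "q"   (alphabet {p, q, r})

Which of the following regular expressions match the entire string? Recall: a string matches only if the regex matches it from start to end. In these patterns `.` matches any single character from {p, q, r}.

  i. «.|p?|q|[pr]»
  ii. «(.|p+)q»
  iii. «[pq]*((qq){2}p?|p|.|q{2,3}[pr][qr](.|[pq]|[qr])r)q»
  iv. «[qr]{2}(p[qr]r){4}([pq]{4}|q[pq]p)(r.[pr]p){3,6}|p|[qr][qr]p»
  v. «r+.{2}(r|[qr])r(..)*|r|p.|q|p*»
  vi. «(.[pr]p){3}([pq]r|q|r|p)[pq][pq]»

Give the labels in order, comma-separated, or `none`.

i, v

i → match
ii → no match
iii → no match
iv → no match — must end with "p"
v → match
vi → no match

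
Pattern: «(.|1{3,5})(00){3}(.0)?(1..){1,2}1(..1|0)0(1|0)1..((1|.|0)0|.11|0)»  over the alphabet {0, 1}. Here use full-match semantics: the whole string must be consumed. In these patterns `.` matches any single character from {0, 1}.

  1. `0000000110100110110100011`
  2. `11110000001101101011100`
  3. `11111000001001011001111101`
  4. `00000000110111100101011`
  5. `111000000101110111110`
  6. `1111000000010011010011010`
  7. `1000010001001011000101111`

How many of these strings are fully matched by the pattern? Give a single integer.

1

1 → no match
2 → match
3 → no match
4 → no match
5 → no match
6 → no match
7 → no match
Total matched: 1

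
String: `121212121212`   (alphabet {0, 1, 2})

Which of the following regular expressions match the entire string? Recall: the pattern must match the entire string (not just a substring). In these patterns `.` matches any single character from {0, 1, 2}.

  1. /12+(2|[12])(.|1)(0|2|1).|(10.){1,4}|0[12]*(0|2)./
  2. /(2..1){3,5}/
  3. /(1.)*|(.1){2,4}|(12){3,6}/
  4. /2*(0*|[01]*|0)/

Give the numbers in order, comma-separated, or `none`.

1 → no match
2 → no match — must start with `2`
3 → match
4 → no match

3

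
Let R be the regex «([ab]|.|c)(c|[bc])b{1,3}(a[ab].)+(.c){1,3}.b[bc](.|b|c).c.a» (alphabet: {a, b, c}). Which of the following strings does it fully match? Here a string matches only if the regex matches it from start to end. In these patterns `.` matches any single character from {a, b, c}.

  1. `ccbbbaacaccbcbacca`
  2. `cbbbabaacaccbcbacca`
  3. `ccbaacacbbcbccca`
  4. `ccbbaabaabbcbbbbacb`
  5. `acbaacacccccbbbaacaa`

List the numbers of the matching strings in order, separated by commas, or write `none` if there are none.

1, 2, 3, 5

1 → match
2 → match
3 → match
4 → no match — must end with `a`
5 → match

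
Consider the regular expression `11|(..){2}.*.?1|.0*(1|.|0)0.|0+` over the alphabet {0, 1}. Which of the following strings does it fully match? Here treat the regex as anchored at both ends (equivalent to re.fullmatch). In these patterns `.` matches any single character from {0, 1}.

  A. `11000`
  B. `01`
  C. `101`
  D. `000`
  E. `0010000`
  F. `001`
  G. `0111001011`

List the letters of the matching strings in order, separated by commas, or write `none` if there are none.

D, G

A → no match
B → no match
C → no match
D → match
E → no match
F → no match
G → match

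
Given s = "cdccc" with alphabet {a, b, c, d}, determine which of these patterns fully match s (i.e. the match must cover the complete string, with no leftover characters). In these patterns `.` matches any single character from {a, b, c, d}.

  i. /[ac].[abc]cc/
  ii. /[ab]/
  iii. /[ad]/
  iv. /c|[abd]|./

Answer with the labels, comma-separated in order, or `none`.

i → match
ii → no match
iii → no match
iv → no match

i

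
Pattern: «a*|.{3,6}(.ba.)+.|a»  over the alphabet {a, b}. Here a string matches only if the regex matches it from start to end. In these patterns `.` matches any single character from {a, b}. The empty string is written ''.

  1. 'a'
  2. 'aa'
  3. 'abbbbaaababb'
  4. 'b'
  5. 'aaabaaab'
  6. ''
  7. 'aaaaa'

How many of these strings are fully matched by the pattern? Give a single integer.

1 → match
2 → match
3 → match
4 → no match
5 → no match
6 → match
7 → match
Total matched: 5

5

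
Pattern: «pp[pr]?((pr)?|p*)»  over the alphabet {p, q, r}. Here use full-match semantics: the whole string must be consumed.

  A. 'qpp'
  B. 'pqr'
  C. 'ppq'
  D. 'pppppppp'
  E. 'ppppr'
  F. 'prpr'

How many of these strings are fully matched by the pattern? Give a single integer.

2

A → no match — must start with 'pp'
B → no match — must start with 'pp'
C → no match
D → match
E → match
F → no match — must start with 'pp'
Total matched: 2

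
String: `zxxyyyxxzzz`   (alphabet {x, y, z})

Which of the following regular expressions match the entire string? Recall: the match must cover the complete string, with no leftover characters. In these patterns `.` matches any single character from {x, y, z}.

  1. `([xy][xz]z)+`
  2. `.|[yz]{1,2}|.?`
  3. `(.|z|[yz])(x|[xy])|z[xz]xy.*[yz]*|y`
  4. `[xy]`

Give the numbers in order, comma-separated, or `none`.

3

1 → no match
2 → no match
3 → match
4 → no match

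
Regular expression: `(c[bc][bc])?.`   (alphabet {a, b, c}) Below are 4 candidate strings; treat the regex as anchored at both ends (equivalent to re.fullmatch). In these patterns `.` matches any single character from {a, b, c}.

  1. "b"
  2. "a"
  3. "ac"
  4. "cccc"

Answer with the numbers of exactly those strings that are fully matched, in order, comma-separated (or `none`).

1, 2, 4

1 → match
2 → match
3 → no match
4 → match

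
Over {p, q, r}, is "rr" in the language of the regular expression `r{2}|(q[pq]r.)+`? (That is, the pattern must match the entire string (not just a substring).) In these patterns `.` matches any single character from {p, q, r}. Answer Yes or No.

Yes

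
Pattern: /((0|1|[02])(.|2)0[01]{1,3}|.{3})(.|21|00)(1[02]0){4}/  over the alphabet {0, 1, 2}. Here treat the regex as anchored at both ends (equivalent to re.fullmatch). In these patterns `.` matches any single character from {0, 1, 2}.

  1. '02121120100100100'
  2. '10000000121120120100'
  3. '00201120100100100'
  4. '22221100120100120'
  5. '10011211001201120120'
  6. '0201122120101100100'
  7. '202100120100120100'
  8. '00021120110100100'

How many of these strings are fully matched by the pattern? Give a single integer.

2

1 → match
2 → no match
3 → no match
4 → match
5 → no match
6 → no match
7 → no match
8 → no match
Total matched: 2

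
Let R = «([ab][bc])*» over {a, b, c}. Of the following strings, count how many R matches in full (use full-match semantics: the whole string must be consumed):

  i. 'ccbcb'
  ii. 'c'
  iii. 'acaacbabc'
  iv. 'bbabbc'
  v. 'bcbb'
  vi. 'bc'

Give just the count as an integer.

i → no match
ii → no match
iii → no match
iv → match
v → match
vi → match
Total matched: 3

3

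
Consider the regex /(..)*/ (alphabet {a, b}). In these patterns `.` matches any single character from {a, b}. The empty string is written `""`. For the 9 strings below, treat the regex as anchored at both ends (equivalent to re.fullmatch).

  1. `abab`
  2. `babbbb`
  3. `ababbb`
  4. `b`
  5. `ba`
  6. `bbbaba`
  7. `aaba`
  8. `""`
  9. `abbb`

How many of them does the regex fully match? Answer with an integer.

8

1 → match
2 → match
3 → match
4 → no match
5 → match
6 → match
7 → match
8 → match
9 → match
Total matched: 8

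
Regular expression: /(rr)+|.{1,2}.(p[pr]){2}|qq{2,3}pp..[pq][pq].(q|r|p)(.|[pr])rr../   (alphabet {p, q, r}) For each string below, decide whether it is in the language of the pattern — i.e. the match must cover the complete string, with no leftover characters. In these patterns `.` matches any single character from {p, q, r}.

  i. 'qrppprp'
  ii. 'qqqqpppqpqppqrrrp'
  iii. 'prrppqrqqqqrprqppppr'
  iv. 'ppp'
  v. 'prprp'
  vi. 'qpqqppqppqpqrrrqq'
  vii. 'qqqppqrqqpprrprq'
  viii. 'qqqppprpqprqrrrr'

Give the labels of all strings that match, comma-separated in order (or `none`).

i → no match
ii → match
iii → no match
iv → no match
v → no match
vi → no match
vii → no match
viii → match

ii, viii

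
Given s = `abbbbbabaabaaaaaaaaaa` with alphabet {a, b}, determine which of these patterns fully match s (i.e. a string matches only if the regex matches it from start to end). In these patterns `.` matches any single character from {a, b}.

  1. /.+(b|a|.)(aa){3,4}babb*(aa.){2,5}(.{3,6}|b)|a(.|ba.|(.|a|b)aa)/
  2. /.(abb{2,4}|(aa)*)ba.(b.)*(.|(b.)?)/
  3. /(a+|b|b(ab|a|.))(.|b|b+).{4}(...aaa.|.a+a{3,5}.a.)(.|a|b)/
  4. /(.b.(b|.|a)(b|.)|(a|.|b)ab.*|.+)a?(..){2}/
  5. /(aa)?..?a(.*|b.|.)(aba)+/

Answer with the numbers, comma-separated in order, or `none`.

1 → no match
2 → no match
3 → match
4 → match
5 → no match — must end with `aba`

3, 4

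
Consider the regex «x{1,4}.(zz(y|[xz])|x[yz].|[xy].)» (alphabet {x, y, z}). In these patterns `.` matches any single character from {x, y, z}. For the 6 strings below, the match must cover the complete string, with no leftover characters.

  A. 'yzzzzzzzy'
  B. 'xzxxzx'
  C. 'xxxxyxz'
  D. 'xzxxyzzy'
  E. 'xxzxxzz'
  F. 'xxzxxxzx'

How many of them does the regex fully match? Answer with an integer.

1

A → no match — must start with 'x'
B → no match
C → match
D → no match
E → no match
F → no match
Total matched: 1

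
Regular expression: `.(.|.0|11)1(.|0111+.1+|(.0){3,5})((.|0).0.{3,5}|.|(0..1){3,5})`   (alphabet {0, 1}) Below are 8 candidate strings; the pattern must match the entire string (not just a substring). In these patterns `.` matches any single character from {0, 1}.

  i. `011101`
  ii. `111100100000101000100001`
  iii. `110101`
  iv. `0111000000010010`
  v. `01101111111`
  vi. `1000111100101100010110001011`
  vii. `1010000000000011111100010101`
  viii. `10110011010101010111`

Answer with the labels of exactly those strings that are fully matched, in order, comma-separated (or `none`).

i, iii, iv, v, viii

i → match
ii → no match
iii → match
iv → match
v → match
vi → no match
vii → no match
viii → match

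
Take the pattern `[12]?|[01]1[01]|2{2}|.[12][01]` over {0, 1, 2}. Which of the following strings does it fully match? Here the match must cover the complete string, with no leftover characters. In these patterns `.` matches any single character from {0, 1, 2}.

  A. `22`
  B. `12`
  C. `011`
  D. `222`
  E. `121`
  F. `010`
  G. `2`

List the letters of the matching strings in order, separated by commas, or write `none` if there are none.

A, C, E, F, G

A → match
B → no match
C → match
D → no match
E → match
F → match
G → match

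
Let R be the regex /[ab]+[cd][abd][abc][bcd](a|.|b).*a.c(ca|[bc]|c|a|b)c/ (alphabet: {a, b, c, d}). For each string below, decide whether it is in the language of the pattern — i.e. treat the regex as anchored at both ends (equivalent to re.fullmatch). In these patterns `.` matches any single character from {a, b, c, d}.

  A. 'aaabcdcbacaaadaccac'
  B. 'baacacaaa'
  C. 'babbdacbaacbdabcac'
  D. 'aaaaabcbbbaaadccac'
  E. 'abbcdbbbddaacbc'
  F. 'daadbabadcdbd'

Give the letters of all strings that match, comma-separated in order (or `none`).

A → match
B → no match — must end with 'c'
C → match
D → match
E → match
F → no match — must end with 'c'

A, C, D, E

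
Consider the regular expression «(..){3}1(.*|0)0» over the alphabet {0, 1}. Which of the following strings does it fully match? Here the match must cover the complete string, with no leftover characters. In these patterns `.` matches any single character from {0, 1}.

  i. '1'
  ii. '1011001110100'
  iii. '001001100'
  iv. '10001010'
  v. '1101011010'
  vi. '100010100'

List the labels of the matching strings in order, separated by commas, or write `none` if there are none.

ii, iii, iv, v, vi

i → no match — must end with '0'
ii → match
iii → match
iv → match
v → match
vi → match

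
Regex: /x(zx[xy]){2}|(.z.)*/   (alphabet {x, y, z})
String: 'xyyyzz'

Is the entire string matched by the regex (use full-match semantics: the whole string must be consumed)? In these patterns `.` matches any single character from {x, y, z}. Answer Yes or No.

No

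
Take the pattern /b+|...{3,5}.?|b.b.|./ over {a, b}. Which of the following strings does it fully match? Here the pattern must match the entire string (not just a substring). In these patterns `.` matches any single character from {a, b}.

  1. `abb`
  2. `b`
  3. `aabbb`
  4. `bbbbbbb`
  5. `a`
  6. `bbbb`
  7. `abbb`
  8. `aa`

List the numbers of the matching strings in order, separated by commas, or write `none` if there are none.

2, 3, 4, 5, 6

1 → no match
2 → match
3 → match
4 → match
5 → match
6 → match
7 → no match
8 → no match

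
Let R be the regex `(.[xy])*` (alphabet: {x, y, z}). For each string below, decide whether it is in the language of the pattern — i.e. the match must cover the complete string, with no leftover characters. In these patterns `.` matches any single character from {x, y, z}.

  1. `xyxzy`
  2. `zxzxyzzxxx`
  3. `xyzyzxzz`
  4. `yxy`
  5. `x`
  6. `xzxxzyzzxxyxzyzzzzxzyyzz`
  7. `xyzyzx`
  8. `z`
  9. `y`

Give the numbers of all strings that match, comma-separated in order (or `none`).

7

1 → no match
2 → no match
3 → no match
4 → no match
5 → no match
6 → no match
7 → match
8 → no match
9 → no match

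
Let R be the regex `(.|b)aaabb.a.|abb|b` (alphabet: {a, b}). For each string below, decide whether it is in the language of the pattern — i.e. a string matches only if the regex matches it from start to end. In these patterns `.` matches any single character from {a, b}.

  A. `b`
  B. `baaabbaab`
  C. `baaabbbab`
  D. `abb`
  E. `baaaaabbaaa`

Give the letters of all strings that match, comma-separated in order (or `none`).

A, B, C, D

A. `b` → match
B. `baaabbaab` → match
C. `baaabbbab` → match
D. `abb` → match
E. `baaaaabbaaa` → no match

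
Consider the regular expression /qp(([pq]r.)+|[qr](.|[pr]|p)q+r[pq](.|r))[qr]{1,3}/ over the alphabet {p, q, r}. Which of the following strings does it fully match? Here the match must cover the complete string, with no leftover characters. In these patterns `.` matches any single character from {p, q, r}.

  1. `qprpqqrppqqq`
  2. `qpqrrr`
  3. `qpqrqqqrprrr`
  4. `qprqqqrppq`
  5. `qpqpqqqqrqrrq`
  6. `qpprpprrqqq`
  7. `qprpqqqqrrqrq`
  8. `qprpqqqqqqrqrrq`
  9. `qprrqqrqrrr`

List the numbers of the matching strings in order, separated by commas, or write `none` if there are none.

1, 2, 3, 4, 5, 6, 8, 9

1 → match
2 → match
3 → match
4 → match
5 → match
6 → match
7 → no match
8 → match
9 → match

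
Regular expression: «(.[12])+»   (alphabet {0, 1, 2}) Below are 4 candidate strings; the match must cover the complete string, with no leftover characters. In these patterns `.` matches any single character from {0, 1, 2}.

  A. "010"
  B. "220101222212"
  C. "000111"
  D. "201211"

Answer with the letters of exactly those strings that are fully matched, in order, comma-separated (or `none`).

A → no match
B → match
C → no match
D → no match

B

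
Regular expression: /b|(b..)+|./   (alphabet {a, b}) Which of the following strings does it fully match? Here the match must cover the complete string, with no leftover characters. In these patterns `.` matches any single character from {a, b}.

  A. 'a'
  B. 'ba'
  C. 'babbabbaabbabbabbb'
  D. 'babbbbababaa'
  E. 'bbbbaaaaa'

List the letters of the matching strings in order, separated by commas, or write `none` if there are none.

A. 'a' → match
B. 'ba' → no match
C → match
D. 'babbbbababaa' → no match
E. 'bbbbaaaaa' → no match

A, C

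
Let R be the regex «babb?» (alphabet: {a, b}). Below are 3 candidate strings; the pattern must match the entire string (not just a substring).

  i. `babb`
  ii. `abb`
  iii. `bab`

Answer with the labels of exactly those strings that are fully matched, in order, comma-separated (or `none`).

i. `babb` → match
ii. `abb` → no match — must start with `bab`
iii. `bab` → match

i, iii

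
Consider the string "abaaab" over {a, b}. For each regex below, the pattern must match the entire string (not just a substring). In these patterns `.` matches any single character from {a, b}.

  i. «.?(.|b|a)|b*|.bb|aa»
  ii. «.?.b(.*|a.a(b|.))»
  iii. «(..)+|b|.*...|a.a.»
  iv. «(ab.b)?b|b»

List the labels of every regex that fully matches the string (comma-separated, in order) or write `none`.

i → no match
ii → match
iii → match
iv → no match

ii, iii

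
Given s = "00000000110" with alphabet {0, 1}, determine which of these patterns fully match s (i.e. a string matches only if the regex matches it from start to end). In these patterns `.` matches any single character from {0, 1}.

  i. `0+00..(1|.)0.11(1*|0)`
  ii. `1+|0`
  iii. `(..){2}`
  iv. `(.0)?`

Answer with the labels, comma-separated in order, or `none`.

i → match
ii → no match
iii → no match
iv → no match

i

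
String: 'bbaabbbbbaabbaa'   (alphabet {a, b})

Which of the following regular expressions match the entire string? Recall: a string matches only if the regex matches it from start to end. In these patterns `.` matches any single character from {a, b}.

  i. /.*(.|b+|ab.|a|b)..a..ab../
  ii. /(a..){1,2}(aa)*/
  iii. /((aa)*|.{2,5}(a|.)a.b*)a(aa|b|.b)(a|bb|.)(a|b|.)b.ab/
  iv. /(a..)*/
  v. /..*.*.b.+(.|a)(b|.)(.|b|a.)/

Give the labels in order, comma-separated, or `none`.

i → no match
ii → no match — must start with 'a'
iii → no match — must end with 'ab'
iv → no match
v → match

v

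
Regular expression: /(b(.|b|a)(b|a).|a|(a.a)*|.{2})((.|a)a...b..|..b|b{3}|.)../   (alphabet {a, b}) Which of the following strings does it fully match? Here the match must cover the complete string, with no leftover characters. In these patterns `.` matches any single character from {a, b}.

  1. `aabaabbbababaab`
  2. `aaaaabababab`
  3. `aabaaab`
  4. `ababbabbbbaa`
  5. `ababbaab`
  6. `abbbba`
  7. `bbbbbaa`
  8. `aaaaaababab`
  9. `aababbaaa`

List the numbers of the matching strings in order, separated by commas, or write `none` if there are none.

1 → no match
2 → match
3 → no match
4 → no match
5 → no match
6 → match
7 → match
8 → match
9 → no match

2, 6, 7, 8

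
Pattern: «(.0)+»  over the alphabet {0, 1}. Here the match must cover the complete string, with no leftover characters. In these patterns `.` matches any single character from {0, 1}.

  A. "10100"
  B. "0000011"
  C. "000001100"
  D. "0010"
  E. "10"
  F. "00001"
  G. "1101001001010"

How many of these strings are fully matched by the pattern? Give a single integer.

A. "10100" → no match
B. "0000011" → no match — must end with "0"
C. "000001100" → no match
D. "0010" → match
E. "10" → match
F. "00001" → no match — must end with "0"
G → no match
Total matched: 2

2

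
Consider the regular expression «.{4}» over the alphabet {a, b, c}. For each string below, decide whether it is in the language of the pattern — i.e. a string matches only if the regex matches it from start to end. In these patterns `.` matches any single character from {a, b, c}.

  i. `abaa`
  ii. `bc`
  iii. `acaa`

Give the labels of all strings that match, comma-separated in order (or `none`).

i → match
ii → no match
iii → match

i, iii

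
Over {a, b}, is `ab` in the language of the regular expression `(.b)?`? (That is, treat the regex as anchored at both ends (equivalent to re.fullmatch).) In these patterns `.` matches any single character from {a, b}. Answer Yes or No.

Yes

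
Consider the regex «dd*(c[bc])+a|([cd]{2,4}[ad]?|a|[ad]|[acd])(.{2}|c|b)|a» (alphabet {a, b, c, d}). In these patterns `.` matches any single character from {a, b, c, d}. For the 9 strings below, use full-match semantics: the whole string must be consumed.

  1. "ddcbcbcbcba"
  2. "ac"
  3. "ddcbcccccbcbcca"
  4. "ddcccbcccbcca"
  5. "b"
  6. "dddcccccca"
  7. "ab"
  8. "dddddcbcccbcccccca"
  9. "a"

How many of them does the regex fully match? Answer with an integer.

1 → match
2 → match
3 → match
4 → match
5 → no match
6 → match
7 → match
8 → match
9 → match
Total matched: 8

8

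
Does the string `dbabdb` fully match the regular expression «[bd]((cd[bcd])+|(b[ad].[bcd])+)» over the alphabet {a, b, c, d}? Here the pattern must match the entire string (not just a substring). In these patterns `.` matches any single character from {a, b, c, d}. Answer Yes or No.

No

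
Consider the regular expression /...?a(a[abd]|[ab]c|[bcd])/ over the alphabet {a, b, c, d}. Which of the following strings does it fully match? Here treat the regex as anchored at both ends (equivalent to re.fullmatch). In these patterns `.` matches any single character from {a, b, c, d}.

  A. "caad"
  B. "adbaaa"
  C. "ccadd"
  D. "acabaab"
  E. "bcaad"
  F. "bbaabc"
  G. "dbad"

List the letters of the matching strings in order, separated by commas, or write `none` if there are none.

A, B, E, F, G

A → match
B → match
C → no match
D → no match
E → match
F → match
G → match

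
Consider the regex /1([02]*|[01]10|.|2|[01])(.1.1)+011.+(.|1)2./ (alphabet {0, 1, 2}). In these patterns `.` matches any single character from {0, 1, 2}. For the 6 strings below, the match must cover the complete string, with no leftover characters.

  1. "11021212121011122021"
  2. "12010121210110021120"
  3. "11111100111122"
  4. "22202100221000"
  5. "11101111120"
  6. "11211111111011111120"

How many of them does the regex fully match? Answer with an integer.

1

1 → no match
2 → match
3 → no match
4 → no match — must start with "1"
5 → no match
6 → no match
Total matched: 1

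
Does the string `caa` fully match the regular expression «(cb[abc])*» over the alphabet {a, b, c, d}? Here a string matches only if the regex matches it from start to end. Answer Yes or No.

No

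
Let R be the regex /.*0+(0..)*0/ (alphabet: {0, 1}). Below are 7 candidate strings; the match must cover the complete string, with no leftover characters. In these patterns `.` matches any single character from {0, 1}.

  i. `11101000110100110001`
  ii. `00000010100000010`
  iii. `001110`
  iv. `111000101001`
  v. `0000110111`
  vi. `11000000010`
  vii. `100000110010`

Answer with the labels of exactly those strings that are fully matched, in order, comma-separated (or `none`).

ii, vi, vii

i → no match — must end with `0`
ii → match
iii → no match
iv → no match — must end with `0`
v → no match — must end with `0`
vi → match
vii → match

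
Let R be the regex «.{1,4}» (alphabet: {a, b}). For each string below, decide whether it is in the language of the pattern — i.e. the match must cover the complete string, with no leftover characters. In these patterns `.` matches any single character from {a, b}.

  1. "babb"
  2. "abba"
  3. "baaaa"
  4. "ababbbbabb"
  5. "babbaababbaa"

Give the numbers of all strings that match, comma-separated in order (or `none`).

1 → match
2 → match
3 → no match
4 → no match
5 → no match

1, 2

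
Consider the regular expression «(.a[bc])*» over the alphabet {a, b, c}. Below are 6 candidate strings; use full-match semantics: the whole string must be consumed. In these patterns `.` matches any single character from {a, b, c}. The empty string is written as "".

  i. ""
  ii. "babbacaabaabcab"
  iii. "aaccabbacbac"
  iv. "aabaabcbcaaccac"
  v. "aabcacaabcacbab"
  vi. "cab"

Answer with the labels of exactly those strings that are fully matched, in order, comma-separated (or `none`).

i → match
ii → match
iii → match
iv → no match
v → match
vi → match

i, ii, iii, v, vi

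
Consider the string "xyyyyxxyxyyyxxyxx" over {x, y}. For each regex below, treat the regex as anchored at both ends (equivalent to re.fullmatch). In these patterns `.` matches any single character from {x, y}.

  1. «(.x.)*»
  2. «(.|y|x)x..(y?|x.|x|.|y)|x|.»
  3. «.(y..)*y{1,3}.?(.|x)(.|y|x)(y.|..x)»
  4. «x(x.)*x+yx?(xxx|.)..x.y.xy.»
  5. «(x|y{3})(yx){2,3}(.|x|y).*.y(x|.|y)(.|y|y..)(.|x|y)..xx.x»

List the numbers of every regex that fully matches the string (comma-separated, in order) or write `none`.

1 → no match
2 → no match
3 → match
4 → no match
5 → no match

3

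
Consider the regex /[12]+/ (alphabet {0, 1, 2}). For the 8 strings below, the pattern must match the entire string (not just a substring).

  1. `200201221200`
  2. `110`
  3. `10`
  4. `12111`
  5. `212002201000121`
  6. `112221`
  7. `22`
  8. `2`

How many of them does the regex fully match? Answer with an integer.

1 → no match
2 → no match
3 → no match
4 → match
5 → no match
6 → match
7 → match
8 → match
Total matched: 4

4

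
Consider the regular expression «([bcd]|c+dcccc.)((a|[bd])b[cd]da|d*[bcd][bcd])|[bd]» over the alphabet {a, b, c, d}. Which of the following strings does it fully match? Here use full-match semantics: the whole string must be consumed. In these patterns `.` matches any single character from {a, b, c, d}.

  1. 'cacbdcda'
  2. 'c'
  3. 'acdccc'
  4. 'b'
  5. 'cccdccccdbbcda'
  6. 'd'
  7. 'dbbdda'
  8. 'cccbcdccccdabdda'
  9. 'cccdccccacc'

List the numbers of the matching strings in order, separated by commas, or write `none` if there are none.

4, 5, 6, 7, 9

1. 'cacbdcda' → no match
2. 'c' → no match
3. 'acdccc' → no match
4. 'b' → match
5 → match
6. 'd' → match
7. 'dbbdda' → match
8 → no match
9. 'cccdccccacc' → match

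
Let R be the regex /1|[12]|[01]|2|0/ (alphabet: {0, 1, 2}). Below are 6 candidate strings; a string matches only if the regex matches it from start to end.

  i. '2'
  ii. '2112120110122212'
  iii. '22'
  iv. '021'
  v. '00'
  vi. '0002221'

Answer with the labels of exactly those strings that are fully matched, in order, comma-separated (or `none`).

i

i → match
ii → no match
iii → no match
iv → no match
v → no match
vi → no match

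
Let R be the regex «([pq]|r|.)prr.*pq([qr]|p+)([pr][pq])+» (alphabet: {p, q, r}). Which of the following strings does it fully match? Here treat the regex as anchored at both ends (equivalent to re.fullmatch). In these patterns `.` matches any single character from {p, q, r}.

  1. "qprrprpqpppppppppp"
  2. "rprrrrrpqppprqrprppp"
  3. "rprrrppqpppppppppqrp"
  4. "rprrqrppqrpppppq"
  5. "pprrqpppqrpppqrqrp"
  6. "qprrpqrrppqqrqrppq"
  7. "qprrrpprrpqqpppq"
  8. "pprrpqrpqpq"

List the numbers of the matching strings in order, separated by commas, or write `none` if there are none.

1 → match
2 → match
3 → match
4 → match
5 → match
6 → match
7 → match
8 → match

1, 2, 3, 4, 5, 6, 7, 8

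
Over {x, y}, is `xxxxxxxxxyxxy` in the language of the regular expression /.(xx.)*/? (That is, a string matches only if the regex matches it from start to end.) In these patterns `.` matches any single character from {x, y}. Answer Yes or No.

Yes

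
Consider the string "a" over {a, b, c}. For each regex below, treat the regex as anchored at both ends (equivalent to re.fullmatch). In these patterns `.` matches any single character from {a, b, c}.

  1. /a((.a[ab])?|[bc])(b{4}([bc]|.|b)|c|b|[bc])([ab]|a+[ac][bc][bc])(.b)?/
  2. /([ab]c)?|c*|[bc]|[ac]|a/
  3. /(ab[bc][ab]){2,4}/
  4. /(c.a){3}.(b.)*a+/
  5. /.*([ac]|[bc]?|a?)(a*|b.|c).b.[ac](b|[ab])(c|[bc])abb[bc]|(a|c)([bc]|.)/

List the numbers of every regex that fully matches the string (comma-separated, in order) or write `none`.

1 → no match
2 → match
3 → no match — must start with "ab"
4 → no match — must start with "c"
5 → no match

2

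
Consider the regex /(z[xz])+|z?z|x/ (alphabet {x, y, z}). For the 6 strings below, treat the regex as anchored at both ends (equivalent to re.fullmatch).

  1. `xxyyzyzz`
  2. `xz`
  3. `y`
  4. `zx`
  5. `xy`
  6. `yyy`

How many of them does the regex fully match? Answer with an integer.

1 → no match
2 → no match
3 → no match
4 → match
5 → no match
6 → no match
Total matched: 1

1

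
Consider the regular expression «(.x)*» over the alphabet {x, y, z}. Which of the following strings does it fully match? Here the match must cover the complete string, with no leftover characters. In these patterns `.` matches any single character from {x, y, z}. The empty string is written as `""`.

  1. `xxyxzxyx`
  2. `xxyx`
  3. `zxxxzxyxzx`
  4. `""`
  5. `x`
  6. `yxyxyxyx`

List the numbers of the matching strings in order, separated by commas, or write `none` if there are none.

1 → match
2 → match
3 → match
4 → match
5 → no match
6 → match

1, 2, 3, 4, 6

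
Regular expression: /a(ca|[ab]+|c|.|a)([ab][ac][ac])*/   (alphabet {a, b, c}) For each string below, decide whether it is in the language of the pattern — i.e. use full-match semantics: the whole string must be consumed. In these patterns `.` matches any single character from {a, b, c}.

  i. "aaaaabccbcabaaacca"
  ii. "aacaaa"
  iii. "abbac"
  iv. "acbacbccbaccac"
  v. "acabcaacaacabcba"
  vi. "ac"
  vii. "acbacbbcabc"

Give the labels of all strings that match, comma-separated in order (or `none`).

i → no match
ii. "aacaaa" → no match
iii. "abbac" → match
iv → no match
v → no match
vi. "ac" → match
vii. "acbacbbcabc" → no match

iii, vi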